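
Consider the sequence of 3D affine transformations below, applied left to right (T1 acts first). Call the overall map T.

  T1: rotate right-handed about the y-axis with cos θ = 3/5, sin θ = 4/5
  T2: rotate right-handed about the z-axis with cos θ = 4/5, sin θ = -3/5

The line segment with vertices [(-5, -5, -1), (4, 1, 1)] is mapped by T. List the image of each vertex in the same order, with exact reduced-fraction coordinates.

image vertices: (-151/25, -43/25, 17/5), (79/25, -28/25, -13/5)

T1 rotate right-handed about the y-axis with cos θ = 3/5, sin θ = 4/5: (-5, -5, -1) → (-19/5, -5, 17/5); (4, 1, 1) → (16/5, 1, -13/5)
T2 rotate right-handed about the z-axis with cos θ = 4/5, sin θ = -3/5: (-19/5, -5, 17/5) → (-151/25, -43/25, 17/5); (16/5, 1, -13/5) → (79/25, -28/25, -13/5)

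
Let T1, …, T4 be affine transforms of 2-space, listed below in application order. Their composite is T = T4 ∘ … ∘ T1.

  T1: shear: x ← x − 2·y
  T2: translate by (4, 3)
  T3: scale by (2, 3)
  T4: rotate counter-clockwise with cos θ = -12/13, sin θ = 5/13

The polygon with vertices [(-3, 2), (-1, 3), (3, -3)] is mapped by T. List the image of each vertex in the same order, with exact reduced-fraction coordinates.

T1 shear: x ← x − 2·y: (-3, 2) → (-7, 2); (-1, 3) → (-7, 3); (3, -3) → (9, -3)
T2 translate by (4, 3): (-7, 2) → (-3, 5); (-7, 3) → (-3, 6); (9, -3) → (13, 0)
T3 scale by (2, 3): (-3, 5) → (-6, 15); (-3, 6) → (-6, 18); (13, 0) → (26, 0)
T4 rotate counter-clockwise with cos θ = -12/13, sin θ = 5/13: (-6, 15) → (-3/13, -210/13); (-6, 18) → (-18/13, -246/13); (26, 0) → (-24, 10)

image vertices: (-3/13, -210/13), (-18/13, -246/13), (-24, 10)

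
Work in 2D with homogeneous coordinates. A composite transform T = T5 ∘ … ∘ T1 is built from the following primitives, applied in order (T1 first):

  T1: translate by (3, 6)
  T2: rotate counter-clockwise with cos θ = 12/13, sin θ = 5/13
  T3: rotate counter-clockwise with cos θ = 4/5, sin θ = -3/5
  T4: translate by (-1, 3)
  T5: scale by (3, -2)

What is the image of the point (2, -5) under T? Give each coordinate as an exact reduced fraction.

T(p) = (798/65, -356/65)

T1 translate by (3, 6): (2, -5) → (5, 1)
T2 rotate counter-clockwise with cos θ = 12/13, sin θ = 5/13: (5, 1) → (55/13, 37/13)
T3 rotate counter-clockwise with cos θ = 4/5, sin θ = -3/5: (55/13, 37/13) → (331/65, -17/65)
T4 translate by (-1, 3): (331/65, -17/65) → (266/65, 178/65)
T5 scale by (3, -2): (266/65, 178/65) → (798/65, -356/65)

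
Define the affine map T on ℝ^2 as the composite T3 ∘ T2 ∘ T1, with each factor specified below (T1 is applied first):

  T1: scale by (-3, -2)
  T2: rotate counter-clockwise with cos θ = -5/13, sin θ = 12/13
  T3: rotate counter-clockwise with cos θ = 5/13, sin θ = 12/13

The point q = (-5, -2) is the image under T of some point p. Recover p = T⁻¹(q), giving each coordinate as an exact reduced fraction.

p = (-5/3, -1)

T1 = [-3 0 0; 0 -2 0; 0 0 1]
T2·T1 = [15/13 24/13 0; -36/13 10/13 0; 0 0 1]
T3·…·T1 = [3 0 0; 0 2 0; 0 0 1]
det M = 6; M⁻¹ = [1/3 0 0; 0 1/2 0; 0 0 1]
M⁻¹ · (-5, -2)ᵀ = (-5/3, -1)ᵀ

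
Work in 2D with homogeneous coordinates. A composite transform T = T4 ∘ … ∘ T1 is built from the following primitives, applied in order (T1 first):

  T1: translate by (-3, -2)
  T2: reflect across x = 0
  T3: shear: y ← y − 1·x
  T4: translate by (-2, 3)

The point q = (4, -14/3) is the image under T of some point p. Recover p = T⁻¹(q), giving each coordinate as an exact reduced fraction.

p = (-3, 1/3)

T1 = [1 0 -3; 0 1 -2; 0 0 1]
T2·T1 = [-1 0 3; 0 1 -2; 0 0 1]
T3·…·T1 = [-1 0 3; 1 1 -5; 0 0 1]
T4·…·T1 = [-1 0 1; 1 1 -2; 0 0 1]
det M = -1; M⁻¹ = [-1 0 1; 1 1 1; 0 0 1]
M⁻¹ · (4, -14/3)ᵀ = (-3, 1/3)ᵀ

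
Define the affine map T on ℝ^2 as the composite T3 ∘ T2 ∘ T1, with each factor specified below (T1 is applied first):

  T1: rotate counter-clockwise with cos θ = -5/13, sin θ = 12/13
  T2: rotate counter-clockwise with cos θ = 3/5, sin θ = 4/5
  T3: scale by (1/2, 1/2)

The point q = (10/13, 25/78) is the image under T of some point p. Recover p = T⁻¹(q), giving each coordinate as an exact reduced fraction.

p = (-4/3, -1)

T1 = [-5/13 -12/13 0; 12/13 -5/13 0; 0 0 1]
T2·T1 = [-63/65 -16/65 0; 16/65 -63/65 0; 0 0 1]
T3·…·T1 = [-63/130 -8/65 0; 8/65 -63/130 0; 0 0 1]
det M = 1/4; M⁻¹ = [-126/65 32/65 0; -32/65 -126/65 0; 0 0 1]
M⁻¹ · (10/13, 25/78)ᵀ = (-4/3, -1)ᵀ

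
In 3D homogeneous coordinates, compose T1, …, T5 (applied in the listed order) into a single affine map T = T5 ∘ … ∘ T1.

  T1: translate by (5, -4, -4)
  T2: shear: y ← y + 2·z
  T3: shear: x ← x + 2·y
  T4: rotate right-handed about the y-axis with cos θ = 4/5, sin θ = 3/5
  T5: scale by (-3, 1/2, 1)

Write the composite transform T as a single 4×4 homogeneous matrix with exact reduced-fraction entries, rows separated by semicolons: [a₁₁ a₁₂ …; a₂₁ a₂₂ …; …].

T1 = [1 0 0 5; 0 1 0 -4; 0 0 1 -4; 0 0 0 1]
T2·T1 = [1 0 0 5; 0 1 2 -12; 0 0 1 -4; 0 0 0 1]
T3·…·T1 = [1 2 4 -19; 0 1 2 -12; 0 0 1 -4; 0 0 0 1]
T4·…·T1 = [4/5 8/5 19/5 -88/5; 0 1 2 -12; -3/5 -6/5 -8/5 41/5; 0 0 0 1]
T5·…·T1 = [-12/5 -24/5 -57/5 264/5; 0 1/2 1 -6; -3/5 -6/5 -8/5 41/5; 0 0 0 1]

T = [-12/5 -24/5 -57/5 264/5; 0 1/2 1 -6; -3/5 -6/5 -8/5 41/5; 0 0 0 1]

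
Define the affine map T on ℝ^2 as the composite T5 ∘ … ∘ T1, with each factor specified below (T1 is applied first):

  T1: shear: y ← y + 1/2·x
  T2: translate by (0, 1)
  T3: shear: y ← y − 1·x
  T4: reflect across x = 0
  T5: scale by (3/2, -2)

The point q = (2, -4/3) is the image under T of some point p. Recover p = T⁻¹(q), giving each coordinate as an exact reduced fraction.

T1 = [1 0 0; 1/2 1 0; 0 0 1]
T2·T1 = [1 0 0; 1/2 1 1; 0 0 1]
T3·…·T1 = [1 0 0; -1/2 1 1; 0 0 1]
T4·…·T1 = [-1 0 0; -1/2 1 1; 0 0 1]
T5·…·T1 = [-3/2 0 0; 1 -2 -2; 0 0 1]
det M = 3; M⁻¹ = [-2/3 0 0; -1/3 -1/2 -1; 0 0 1]
M⁻¹ · (2, -4/3)ᵀ = (-4/3, -1)ᵀ

p = (-4/3, -1)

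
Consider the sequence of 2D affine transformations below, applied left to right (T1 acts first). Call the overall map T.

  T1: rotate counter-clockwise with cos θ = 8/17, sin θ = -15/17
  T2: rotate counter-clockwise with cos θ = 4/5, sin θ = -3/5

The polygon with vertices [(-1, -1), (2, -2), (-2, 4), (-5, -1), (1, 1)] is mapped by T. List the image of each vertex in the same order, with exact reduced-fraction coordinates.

T1 rotate counter-clockwise with cos θ = 8/17, sin θ = -15/17: (-1, -1) → (-23/17, 7/17); (2, -2) → (-14/17, -46/17); (-2, 4) → (44/17, 62/17); (-5, -1) → (-55/17, 67/17); (1, 1) → (23/17, -7/17)
T2 rotate counter-clockwise with cos θ = 4/5, sin θ = -3/5: (-23/17, 7/17) → (-71/85, 97/85); (-14/17, -46/17) → (-194/85, -142/85); (44/17, 62/17) → (362/85, 116/85); (-55/17, 67/17) → (-19/85, 433/85); (23/17, -7/17) → (71/85, -97/85)

image vertices: (-71/85, 97/85), (-194/85, -142/85), (362/85, 116/85), (-19/85, 433/85), (71/85, -97/85)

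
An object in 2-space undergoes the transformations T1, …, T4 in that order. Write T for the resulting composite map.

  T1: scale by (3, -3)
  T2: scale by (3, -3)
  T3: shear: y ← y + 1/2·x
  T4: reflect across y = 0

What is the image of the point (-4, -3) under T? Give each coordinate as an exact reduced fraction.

T1 scale by (3, -3): (-4, -3) → (-12, 9)
T2 scale by (3, -3): (-12, 9) → (-36, -27)
T3 shear: y ← y + 1/2·x: (-36, -27) → (-36, -45)
T4 reflect across y = 0: (-36, -45) → (-36, 45)

T(p) = (-36, 45)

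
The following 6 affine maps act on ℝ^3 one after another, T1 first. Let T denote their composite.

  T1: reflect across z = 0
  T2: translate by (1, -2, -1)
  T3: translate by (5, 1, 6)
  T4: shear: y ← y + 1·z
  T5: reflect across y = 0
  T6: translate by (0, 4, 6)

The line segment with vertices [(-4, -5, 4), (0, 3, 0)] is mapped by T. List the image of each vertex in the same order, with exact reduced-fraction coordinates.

T1 reflect across z = 0: (-4, -5, 4) → (-4, -5, -4); (0, 3, 0) → (0, 3, 0)
T2 translate by (1, -2, -1): (-4, -5, -4) → (-3, -7, -5); (0, 3, 0) → (1, 1, -1)
T3 translate by (5, 1, 6): (-3, -7, -5) → (2, -6, 1); (1, 1, -1) → (6, 2, 5)
T4 shear: y ← y + 1·z: (2, -6, 1) → (2, -5, 1); (6, 2, 5) → (6, 7, 5)
T5 reflect across y = 0: (2, -5, 1) → (2, 5, 1); (6, 7, 5) → (6, -7, 5)
T6 translate by (0, 4, 6): (2, 5, 1) → (2, 9, 7); (6, -7, 5) → (6, -3, 11)

image vertices: (2, 9, 7), (6, -3, 11)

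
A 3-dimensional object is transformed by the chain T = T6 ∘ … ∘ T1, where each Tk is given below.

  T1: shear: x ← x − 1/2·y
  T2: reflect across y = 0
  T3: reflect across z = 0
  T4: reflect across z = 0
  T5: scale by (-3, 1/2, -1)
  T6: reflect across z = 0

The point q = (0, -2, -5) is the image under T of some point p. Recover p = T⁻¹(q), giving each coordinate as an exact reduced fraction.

T1 = [1 -1/2 0 0; 0 1 0 0; 0 0 1 0; 0 0 0 1]
T2·T1 = [1 -1/2 0 0; 0 -1 0 0; 0 0 1 0; 0 0 0 1]
T3·…·T1 = [1 -1/2 0 0; 0 -1 0 0; 0 0 -1 0; 0 0 0 1]
T4·…·T1 = [1 -1/2 0 0; 0 -1 0 0; 0 0 1 0; 0 0 0 1]
T5·…·T1 = [-3 3/2 0 0; 0 -1/2 0 0; 0 0 -1 0; 0 0 0 1]
T6·…·T1 = [-3 3/2 0 0; 0 -1/2 0 0; 0 0 1 0; 0 0 0 1]
det M = 3/2; M⁻¹ = [-1/3 -1 0 0; 0 -2 0 0; 0 0 1 0; 0 0 0 1]
M⁻¹ · (0, -2, -5)ᵀ = (2, 4, -5)ᵀ

p = (2, 4, -5)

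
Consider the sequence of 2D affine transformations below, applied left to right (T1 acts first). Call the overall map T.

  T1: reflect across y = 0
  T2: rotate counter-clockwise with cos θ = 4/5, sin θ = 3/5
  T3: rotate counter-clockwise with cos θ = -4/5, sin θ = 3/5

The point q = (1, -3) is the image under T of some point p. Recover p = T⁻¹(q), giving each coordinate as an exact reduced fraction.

p = (-1, -3)

T1 = [1 0 0; 0 -1 0; 0 0 1]
T2·T1 = [4/5 3/5 0; 3/5 -4/5 0; 0 0 1]
T3·…·T1 = [-1 0 0; 0 1 0; 0 0 1]
det M = -1; M⁻¹ = [-1 0 0; 0 1 0; 0 0 1]
M⁻¹ · (1, -3)ᵀ = (-1, -3)ᵀ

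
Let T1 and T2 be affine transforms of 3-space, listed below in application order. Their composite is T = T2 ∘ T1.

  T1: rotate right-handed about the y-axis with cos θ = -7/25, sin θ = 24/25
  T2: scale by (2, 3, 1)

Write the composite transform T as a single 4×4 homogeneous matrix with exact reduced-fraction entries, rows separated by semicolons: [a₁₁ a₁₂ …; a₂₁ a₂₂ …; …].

T1 = [-7/25 0 24/25 0; 0 1 0 0; -24/25 0 -7/25 0; 0 0 0 1]
T2·T1 = [-14/25 0 48/25 0; 0 3 0 0; -24/25 0 -7/25 0; 0 0 0 1]

T = [-14/25 0 48/25 0; 0 3 0 0; -24/25 0 -7/25 0; 0 0 0 1]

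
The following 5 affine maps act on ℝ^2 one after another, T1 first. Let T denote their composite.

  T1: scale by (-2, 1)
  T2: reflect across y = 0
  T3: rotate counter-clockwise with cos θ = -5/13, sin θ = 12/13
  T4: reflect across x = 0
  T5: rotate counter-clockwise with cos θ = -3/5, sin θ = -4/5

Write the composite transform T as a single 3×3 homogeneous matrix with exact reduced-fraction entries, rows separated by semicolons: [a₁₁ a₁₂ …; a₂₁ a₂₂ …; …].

T = [-66/65 56/65 0; 112/65 33/65 0; 0 0 1]

T1 = [-2 0 0; 0 1 0; 0 0 1]
T2·T1 = [-2 0 0; 0 -1 0; 0 0 1]
T3·…·T1 = [10/13 12/13 0; -24/13 5/13 0; 0 0 1]
T4·…·T1 = [-10/13 -12/13 0; -24/13 5/13 0; 0 0 1]
T5·…·T1 = [-66/65 56/65 0; 112/65 33/65 0; 0 0 1]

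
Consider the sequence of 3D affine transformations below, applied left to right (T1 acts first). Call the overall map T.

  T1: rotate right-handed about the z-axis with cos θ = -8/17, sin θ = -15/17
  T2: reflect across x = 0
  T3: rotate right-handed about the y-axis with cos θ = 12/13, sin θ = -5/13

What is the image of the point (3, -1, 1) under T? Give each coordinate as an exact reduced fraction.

T1 rotate right-handed about the z-axis with cos θ = -8/17, sin θ = -15/17: (3, -1, 1) → (-39/17, -37/17, 1)
T2 reflect across x = 0: (-39/17, -37/17, 1) → (39/17, -37/17, 1)
T3 rotate right-handed about the y-axis with cos θ = 12/13, sin θ = -5/13: (39/17, -37/17, 1) → (383/221, -37/17, 399/221)

T(p) = (383/221, -37/17, 399/221)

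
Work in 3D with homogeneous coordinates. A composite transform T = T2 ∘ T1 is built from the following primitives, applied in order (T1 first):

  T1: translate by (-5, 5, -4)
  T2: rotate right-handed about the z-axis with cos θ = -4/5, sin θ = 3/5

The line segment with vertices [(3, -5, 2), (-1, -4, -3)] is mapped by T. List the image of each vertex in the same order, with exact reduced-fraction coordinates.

image vertices: (8/5, -6/5, -2), (21/5, -22/5, -7)

T1 translate by (-5, 5, -4): (3, -5, 2) → (-2, 0, -2); (-1, -4, -3) → (-6, 1, -7)
T2 rotate right-handed about the z-axis with cos θ = -4/5, sin θ = 3/5: (-2, 0, -2) → (8/5, -6/5, -2); (-6, 1, -7) → (21/5, -22/5, -7)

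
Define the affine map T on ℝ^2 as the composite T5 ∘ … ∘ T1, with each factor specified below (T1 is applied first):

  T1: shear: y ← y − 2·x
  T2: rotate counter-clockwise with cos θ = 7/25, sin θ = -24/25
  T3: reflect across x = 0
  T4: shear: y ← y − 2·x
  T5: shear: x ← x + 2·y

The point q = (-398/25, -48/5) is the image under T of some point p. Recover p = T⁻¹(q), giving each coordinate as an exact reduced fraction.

T1 = [1 0 0; -2 1 0; 0 0 1]
T2·T1 = [-41/25 24/25 0; -38/25 7/25 0; 0 0 1]
T3·…·T1 = [41/25 -24/25 0; -38/25 7/25 0; 0 0 1]
T4·…·T1 = [41/25 -24/25 0; -24/5 11/5 0; 0 0 1]
T5·…·T1 = [-199/25 86/25 0; -24/5 11/5 0; 0 0 1]
det M = -1; M⁻¹ = [-11/5 86/25 0; -24/5 199/25 0; 0 0 1]
M⁻¹ · (-398/25, -48/5)ᵀ = (2, 0)ᵀ

p = (2, 0)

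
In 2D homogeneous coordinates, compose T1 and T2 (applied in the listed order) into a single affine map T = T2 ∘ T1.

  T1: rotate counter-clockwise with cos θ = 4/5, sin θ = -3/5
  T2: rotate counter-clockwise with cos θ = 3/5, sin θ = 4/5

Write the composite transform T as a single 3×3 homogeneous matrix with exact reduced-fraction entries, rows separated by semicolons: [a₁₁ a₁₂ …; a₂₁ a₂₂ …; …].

T = [24/25 -7/25 0; 7/25 24/25 0; 0 0 1]

T1 = [4/5 3/5 0; -3/5 4/5 0; 0 0 1]
T2·T1 = [24/25 -7/25 0; 7/25 24/25 0; 0 0 1]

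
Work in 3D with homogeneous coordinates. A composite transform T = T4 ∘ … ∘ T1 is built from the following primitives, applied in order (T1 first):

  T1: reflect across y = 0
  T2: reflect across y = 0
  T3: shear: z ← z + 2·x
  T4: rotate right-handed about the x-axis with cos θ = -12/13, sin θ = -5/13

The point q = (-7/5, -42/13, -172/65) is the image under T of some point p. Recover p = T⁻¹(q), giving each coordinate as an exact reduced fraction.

T1 = [1 0 0 0; 0 -1 0 0; 0 0 1 0; 0 0 0 1]
T2·T1 = [1 0 0 0; 0 1 0 0; 0 0 1 0; 0 0 0 1]
T3·…·T1 = [1 0 0 0; 0 1 0 0; 2 0 1 0; 0 0 0 1]
T4·…·T1 = [1 0 0 0; 10/13 -12/13 5/13 0; -24/13 -5/13 -12/13 0; 0 0 0 1]
det M = 1; M⁻¹ = [1 0 0 0; 0 -12/13 -5/13 0; -2 5/13 -12/13 0; 0 0 0 1]
M⁻¹ · (-7/5, -42/13, -172/65)ᵀ = (-7/5, 4, 4)ᵀ

p = (-7/5, 4, 4)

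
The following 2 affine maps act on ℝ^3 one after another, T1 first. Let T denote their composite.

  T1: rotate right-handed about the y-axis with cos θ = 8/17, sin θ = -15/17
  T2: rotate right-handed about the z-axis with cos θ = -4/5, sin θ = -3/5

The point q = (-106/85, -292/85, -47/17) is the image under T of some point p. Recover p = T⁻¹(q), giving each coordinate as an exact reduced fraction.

T1 = [8/17 0 -15/17 0; 0 1 0 0; 15/17 0 8/17 0; 0 0 0 1]
T2·T1 = [-32/85 3/5 12/17 0; -24/85 -4/5 9/17 0; 15/17 0 8/17 0; 0 0 0 1]
det M = 1; M⁻¹ = [-32/85 -24/85 15/17 0; 3/5 -4/5 0 0; 12/17 9/17 8/17 0; 0 0 0 1]
M⁻¹ · (-106/85, -292/85, -47/17)ᵀ = (-1, 2, -4)ᵀ

p = (-1, 2, -4)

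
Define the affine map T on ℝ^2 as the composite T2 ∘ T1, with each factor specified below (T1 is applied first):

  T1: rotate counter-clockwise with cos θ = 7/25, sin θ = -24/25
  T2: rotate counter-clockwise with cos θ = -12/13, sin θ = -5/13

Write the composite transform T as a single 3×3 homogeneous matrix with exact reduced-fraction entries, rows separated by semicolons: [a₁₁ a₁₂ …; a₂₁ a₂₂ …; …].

T = [-204/325 -253/325 0; 253/325 -204/325 0; 0 0 1]

T1 = [7/25 24/25 0; -24/25 7/25 0; 0 0 1]
T2·T1 = [-204/325 -253/325 0; 253/325 -204/325 0; 0 0 1]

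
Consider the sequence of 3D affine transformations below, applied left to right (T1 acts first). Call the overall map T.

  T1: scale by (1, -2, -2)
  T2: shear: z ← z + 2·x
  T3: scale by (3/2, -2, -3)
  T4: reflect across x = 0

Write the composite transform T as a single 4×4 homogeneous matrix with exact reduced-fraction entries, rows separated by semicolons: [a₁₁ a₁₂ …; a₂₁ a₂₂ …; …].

T = [-3/2 0 0 0; 0 4 0 0; -6 0 6 0; 0 0 0 1]

T1 = [1 0 0 0; 0 -2 0 0; 0 0 -2 0; 0 0 0 1]
T2·T1 = [1 0 0 0; 0 -2 0 0; 2 0 -2 0; 0 0 0 1]
T3·…·T1 = [3/2 0 0 0; 0 4 0 0; -6 0 6 0; 0 0 0 1]
T4·…·T1 = [-3/2 0 0 0; 0 4 0 0; -6 0 6 0; 0 0 0 1]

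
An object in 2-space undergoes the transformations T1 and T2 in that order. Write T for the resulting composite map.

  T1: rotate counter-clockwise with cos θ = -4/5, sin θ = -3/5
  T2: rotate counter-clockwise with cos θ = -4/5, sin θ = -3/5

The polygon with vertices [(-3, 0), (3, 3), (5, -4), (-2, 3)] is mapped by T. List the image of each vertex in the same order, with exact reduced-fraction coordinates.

T1 rotate counter-clockwise with cos θ = -4/5, sin θ = -3/5: (-3, 0) → (12/5, 9/5); (3, 3) → (-3/5, -21/5); (5, -4) → (-32/5, 1/5); (-2, 3) → (17/5, -6/5)
T2 rotate counter-clockwise with cos θ = -4/5, sin θ = -3/5: (12/5, 9/5) → (-21/25, -72/25); (-3/5, -21/5) → (-51/25, 93/25); (-32/5, 1/5) → (131/25, 92/25); (17/5, -6/5) → (-86/25, -27/25)

image vertices: (-21/25, -72/25), (-51/25, 93/25), (131/25, 92/25), (-86/25, -27/25)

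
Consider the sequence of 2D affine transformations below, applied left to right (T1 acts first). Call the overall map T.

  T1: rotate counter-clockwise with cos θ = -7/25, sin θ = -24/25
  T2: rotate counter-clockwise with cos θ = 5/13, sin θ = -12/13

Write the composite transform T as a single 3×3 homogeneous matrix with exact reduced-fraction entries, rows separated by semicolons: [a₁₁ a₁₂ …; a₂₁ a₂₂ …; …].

T = [-323/325 36/325 0; -36/325 -323/325 0; 0 0 1]

T1 = [-7/25 24/25 0; -24/25 -7/25 0; 0 0 1]
T2·T1 = [-323/325 36/325 0; -36/325 -323/325 0; 0 0 1]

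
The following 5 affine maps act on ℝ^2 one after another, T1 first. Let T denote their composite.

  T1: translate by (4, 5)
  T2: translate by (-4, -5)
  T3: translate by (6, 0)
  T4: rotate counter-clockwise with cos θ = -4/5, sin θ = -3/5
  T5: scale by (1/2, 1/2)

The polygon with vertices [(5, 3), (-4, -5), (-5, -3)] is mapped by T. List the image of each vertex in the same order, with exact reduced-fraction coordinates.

T1 translate by (4, 5): (5, 3) → (9, 8); (-4, -5) → (0, 0); (-5, -3) → (-1, 2)
T2 translate by (-4, -5): (9, 8) → (5, 3); (0, 0) → (-4, -5); (-1, 2) → (-5, -3)
T3 translate by (6, 0): (5, 3) → (11, 3); (-4, -5) → (2, -5); (-5, -3) → (1, -3)
T4 rotate counter-clockwise with cos θ = -4/5, sin θ = -3/5: (11, 3) → (-7, -9); (2, -5) → (-23/5, 14/5); (1, -3) → (-13/5, 9/5)
T5 scale by (1/2, 1/2): (-7, -9) → (-7/2, -9/2); (-23/5, 14/5) → (-23/10, 7/5); (-13/5, 9/5) → (-13/10, 9/10)

image vertices: (-7/2, -9/2), (-23/10, 7/5), (-13/10, 9/10)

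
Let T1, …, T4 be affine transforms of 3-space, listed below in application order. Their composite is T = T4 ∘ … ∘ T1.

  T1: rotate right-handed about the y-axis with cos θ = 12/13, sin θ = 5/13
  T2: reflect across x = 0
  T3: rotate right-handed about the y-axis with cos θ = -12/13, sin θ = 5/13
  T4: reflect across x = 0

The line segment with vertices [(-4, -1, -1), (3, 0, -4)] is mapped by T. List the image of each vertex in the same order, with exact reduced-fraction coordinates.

image vertices: (596/169, -1, -361/169), (123/169, 0, 836/169)

T1 rotate right-handed about the y-axis with cos θ = 12/13, sin θ = 5/13: (-4, -1, -1) → (-53/13, -1, 8/13); (3, 0, -4) → (16/13, 0, -63/13)
T2 reflect across x = 0: (-53/13, -1, 8/13) → (53/13, -1, 8/13); (16/13, 0, -63/13) → (-16/13, 0, -63/13)
T3 rotate right-handed about the y-axis with cos θ = -12/13, sin θ = 5/13: (53/13, -1, 8/13) → (-596/169, -1, -361/169); (-16/13, 0, -63/13) → (-123/169, 0, 836/169)
T4 reflect across x = 0: (-596/169, -1, -361/169) → (596/169, -1, -361/169); (-123/169, 0, 836/169) → (123/169, 0, 836/169)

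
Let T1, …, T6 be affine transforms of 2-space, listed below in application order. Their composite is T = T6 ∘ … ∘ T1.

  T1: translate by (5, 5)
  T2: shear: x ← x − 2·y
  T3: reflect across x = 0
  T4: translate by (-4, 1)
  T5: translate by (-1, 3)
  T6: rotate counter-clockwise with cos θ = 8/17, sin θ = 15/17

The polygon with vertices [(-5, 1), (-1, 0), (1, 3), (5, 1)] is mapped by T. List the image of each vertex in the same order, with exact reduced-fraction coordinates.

image vertices: (-94/17, 185/17), (-127/17, 87/17), (-140/17, 171/17), (-174/17, 35/17)

T1 translate by (5, 5): (-5, 1) → (0, 6); (-1, 0) → (4, 5); (1, 3) → (6, 8); (5, 1) → (10, 6)
T2 shear: x ← x − 2·y: (0, 6) → (-12, 6); (4, 5) → (-6, 5); (6, 8) → (-10, 8); (10, 6) → (-2, 6)
T3 reflect across x = 0: (-12, 6) → (12, 6); (-6, 5) → (6, 5); (-10, 8) → (10, 8); (-2, 6) → (2, 6)
T4 translate by (-4, 1): (12, 6) → (8, 7); (6, 5) → (2, 6); (10, 8) → (6, 9); (2, 6) → (-2, 7)
T5 translate by (-1, 3): (8, 7) → (7, 10); (2, 6) → (1, 9); (6, 9) → (5, 12); (-2, 7) → (-3, 10)
T6 rotate counter-clockwise with cos θ = 8/17, sin θ = 15/17: (7, 10) → (-94/17, 185/17); (1, 9) → (-127/17, 87/17); (5, 12) → (-140/17, 171/17); (-3, 10) → (-174/17, 35/17)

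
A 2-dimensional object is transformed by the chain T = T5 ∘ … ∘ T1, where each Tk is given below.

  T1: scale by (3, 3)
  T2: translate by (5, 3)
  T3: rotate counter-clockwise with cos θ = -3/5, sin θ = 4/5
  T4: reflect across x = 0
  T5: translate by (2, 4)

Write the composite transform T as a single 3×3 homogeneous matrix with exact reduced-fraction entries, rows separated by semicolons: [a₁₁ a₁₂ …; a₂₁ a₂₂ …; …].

T = [9/5 12/5 37/5; 12/5 -9/5 31/5; 0 0 1]

T1 = [3 0 0; 0 3 0; 0 0 1]
T2·T1 = [3 0 5; 0 3 3; 0 0 1]
T3·…·T1 = [-9/5 -12/5 -27/5; 12/5 -9/5 11/5; 0 0 1]
T4·…·T1 = [9/5 12/5 27/5; 12/5 -9/5 11/5; 0 0 1]
T5·…·T1 = [9/5 12/5 37/5; 12/5 -9/5 31/5; 0 0 1]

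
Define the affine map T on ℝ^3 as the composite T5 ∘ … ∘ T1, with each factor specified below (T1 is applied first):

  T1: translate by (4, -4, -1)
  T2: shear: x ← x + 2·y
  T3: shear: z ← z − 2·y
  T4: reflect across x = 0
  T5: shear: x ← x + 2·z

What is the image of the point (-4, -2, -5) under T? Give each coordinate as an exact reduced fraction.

T1 translate by (4, -4, -1): (-4, -2, -5) → (0, -6, -6)
T2 shear: x ← x + 2·y: (0, -6, -6) → (-12, -6, -6)
T3 shear: z ← z − 2·y: (-12, -6, -6) → (-12, -6, 6)
T4 reflect across x = 0: (-12, -6, 6) → (12, -6, 6)
T5 shear: x ← x + 2·z: (12, -6, 6) → (24, -6, 6)

T(p) = (24, -6, 6)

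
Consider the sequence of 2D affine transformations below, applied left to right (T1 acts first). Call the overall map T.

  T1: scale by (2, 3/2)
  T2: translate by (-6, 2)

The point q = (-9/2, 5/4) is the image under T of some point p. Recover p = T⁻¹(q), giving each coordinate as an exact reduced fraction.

T1 = [2 0 0; 0 3/2 0; 0 0 1]
T2·T1 = [2 0 -6; 0 3/2 2; 0 0 1]
det M = 3; M⁻¹ = [1/2 0 3; 0 2/3 -4/3; 0 0 1]
M⁻¹ · (-9/2, 5/4)ᵀ = (3/4, -1/2)ᵀ

p = (3/4, -1/2)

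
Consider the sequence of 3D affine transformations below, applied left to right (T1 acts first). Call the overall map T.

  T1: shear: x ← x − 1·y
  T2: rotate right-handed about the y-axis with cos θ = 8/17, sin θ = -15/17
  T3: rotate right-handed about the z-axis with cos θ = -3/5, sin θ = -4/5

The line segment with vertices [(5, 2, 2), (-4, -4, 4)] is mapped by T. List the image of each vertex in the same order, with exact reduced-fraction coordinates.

T1 shear: x ← x − 1·y: (5, 2, 2) → (3, 2, 2); (-4, -4, 4) → (0, -4, 4)
T2 rotate right-handed about the y-axis with cos θ = 8/17, sin θ = -15/17: (3, 2, 2) → (-6/17, 2, 61/17); (0, -4, 4) → (-60/17, -4, 32/17)
T3 rotate right-handed about the z-axis with cos θ = -3/5, sin θ = -4/5: (-6/17, 2, 61/17) → (154/85, -78/85, 61/17); (-60/17, -4, 32/17) → (-92/85, 444/85, 32/17)

image vertices: (154/85, -78/85, 61/17), (-92/85, 444/85, 32/17)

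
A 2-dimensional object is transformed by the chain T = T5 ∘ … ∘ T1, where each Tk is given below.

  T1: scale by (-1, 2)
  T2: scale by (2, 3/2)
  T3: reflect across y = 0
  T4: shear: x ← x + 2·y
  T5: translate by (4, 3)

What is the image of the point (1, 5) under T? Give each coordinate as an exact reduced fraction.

T1 scale by (-1, 2): (1, 5) → (-1, 10)
T2 scale by (2, 3/2): (-1, 10) → (-2, 15)
T3 reflect across y = 0: (-2, 15) → (-2, -15)
T4 shear: x ← x + 2·y: (-2, -15) → (-32, -15)
T5 translate by (4, 3): (-32, -15) → (-28, -12)

T(p) = (-28, -12)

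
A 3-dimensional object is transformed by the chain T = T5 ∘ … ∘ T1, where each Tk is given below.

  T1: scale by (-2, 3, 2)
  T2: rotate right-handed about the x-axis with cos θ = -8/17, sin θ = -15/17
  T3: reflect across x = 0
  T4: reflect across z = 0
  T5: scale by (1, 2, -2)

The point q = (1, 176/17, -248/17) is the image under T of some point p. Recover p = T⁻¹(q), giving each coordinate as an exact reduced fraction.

p = (1/2, 4/3, 4)

T1 = [-2 0 0 0; 0 3 0 0; 0 0 2 0; 0 0 0 1]
T2·T1 = [-2 0 0 0; 0 -24/17 30/17 0; 0 -45/17 -16/17 0; 0 0 0 1]
T3·…·T1 = [2 0 0 0; 0 -24/17 30/17 0; 0 -45/17 -16/17 0; 0 0 0 1]
T4·…·T1 = [2 0 0 0; 0 -24/17 30/17 0; 0 45/17 16/17 0; 0 0 0 1]
T5·…·T1 = [2 0 0 0; 0 -48/17 60/17 0; 0 -90/17 -32/17 0; 0 0 0 1]
det M = 48; M⁻¹ = [1/2 0 0 0; 0 -4/51 -5/34 0; 0 15/68 -2/17 0; 0 0 0 1]
M⁻¹ · (1, 176/17, -248/17)ᵀ = (1/2, 4/3, 4)ᵀ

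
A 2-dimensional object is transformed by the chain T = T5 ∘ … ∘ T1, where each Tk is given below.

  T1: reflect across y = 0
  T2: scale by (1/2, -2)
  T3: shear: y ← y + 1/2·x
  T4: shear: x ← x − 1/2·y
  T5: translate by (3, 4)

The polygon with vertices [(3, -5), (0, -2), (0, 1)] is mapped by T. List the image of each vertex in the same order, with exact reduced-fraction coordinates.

image vertices: (73/8, -21/4), (5, 0), (2, 6)

T1 reflect across y = 0: (3, -5) → (3, 5); (0, -2) → (0, 2); (0, 1) → (0, -1)
T2 scale by (1/2, -2): (3, 5) → (3/2, -10); (0, 2) → (0, -4); (0, -1) → (0, 2)
T3 shear: y ← y + 1/2·x: (3/2, -10) → (3/2, -37/4); (0, -4) → (0, -4); (0, 2) → (0, 2)
T4 shear: x ← x − 1/2·y: (3/2, -37/4) → (49/8, -37/4); (0, -4) → (2, -4); (0, 2) → (-1, 2)
T5 translate by (3, 4): (49/8, -37/4) → (73/8, -21/4); (2, -4) → (5, 0); (-1, 2) → (2, 6)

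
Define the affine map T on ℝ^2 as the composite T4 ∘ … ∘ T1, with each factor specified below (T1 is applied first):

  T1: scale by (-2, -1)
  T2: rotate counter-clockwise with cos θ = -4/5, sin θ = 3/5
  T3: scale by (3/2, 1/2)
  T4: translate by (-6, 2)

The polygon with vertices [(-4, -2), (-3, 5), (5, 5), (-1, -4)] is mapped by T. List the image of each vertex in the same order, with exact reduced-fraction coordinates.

T1 scale by (-2, -1): (-4, -2) → (8, 2); (-3, 5) → (6, -5); (5, 5) → (-10, -5); (-1, -4) → (2, 4)
T2 rotate counter-clockwise with cos θ = -4/5, sin θ = 3/5: (8, 2) → (-38/5, 16/5); (6, -5) → (-9/5, 38/5); (-10, -5) → (11, -2); (2, 4) → (-4, -2)
T3 scale by (3/2, 1/2): (-38/5, 16/5) → (-57/5, 8/5); (-9/5, 38/5) → (-27/10, 19/5); (11, -2) → (33/2, -1); (-4, -2) → (-6, -1)
T4 translate by (-6, 2): (-57/5, 8/5) → (-87/5, 18/5); (-27/10, 19/5) → (-87/10, 29/5); (33/2, -1) → (21/2, 1); (-6, -1) → (-12, 1)

image vertices: (-87/5, 18/5), (-87/10, 29/5), (21/2, 1), (-12, 1)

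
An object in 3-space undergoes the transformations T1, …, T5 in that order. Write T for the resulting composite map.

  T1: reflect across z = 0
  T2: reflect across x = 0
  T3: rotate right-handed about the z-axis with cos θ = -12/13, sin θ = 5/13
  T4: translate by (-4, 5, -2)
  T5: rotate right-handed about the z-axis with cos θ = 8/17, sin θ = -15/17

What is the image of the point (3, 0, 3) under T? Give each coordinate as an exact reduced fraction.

T(p) = (622/221, 640/221, -5)

T1 reflect across z = 0: (3, 0, 3) → (3, 0, -3)
T2 reflect across x = 0: (3, 0, -3) → (-3, 0, -3)
T3 rotate right-handed about the z-axis with cos θ = -12/13, sin θ = 5/13: (-3, 0, -3) → (36/13, -15/13, -3)
T4 translate by (-4, 5, -2): (36/13, -15/13, -3) → (-16/13, 50/13, -5)
T5 rotate right-handed about the z-axis with cos θ = 8/17, sin θ = -15/17: (-16/13, 50/13, -5) → (622/221, 640/221, -5)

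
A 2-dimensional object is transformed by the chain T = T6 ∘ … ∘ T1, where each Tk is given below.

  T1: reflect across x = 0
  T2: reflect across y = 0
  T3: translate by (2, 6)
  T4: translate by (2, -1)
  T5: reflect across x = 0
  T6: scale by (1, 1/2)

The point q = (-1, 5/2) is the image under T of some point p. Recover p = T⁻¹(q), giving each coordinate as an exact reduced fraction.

T1 = [-1 0 0; 0 1 0; 0 0 1]
T2·T1 = [-1 0 0; 0 -1 0; 0 0 1]
T3·…·T1 = [-1 0 2; 0 -1 6; 0 0 1]
T4·…·T1 = [-1 0 4; 0 -1 5; 0 0 1]
T5·…·T1 = [1 0 -4; 0 -1 5; 0 0 1]
T6·…·T1 = [1 0 -4; 0 -1/2 5/2; 0 0 1]
det M = -1/2; M⁻¹ = [1 0 4; 0 -2 5; 0 0 1]
M⁻¹ · (-1, 5/2)ᵀ = (3, 0)ᵀ

p = (3, 0)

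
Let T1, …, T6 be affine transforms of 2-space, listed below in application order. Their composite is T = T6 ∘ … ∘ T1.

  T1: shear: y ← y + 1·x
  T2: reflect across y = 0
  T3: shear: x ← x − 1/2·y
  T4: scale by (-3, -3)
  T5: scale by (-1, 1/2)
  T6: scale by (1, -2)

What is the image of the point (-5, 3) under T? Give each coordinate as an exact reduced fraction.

T1 shear: y ← y + 1·x: (-5, 3) → (-5, -2)
T2 reflect across y = 0: (-5, -2) → (-5, 2)
T3 shear: x ← x − 1/2·y: (-5, 2) → (-6, 2)
T4 scale by (-3, -3): (-6, 2) → (18, -6)
T5 scale by (-1, 1/2): (18, -6) → (-18, -3)
T6 scale by (1, -2): (-18, -3) → (-18, 6)

T(p) = (-18, 6)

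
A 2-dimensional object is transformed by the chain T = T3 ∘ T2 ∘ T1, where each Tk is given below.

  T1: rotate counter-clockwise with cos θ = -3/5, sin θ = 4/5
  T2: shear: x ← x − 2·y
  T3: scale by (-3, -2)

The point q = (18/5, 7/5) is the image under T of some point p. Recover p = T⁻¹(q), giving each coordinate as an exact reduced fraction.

p = (1, 5/2)

T1 = [-3/5 -4/5 0; 4/5 -3/5 0; 0 0 1]
T2·T1 = [-11/5 2/5 0; 4/5 -3/5 0; 0 0 1]
T3·…·T1 = [33/5 -6/5 0; -8/5 6/5 0; 0 0 1]
det M = 6; M⁻¹ = [1/5 1/5 0; 4/15 11/10 0; 0 0 1]
M⁻¹ · (18/5, 7/5)ᵀ = (1, 5/2)ᵀ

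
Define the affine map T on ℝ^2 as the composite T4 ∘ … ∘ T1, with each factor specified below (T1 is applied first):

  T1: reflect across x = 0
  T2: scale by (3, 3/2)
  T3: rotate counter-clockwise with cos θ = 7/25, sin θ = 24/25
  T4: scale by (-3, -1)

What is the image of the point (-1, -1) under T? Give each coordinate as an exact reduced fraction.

T(p) = (-171/25, -123/50)

T1 reflect across x = 0: (-1, -1) → (1, -1)
T2 scale by (3, 3/2): (1, -1) → (3, -3/2)
T3 rotate counter-clockwise with cos θ = 7/25, sin θ = 24/25: (3, -3/2) → (57/25, 123/50)
T4 scale by (-3, -1): (57/25, 123/50) → (-171/25, -123/50)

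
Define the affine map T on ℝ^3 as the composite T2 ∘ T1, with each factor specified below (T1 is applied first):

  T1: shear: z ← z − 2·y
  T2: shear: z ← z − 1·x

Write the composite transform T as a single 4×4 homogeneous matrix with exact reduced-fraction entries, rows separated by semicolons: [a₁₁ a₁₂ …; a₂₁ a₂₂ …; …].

T1 = [1 0 0 0; 0 1 0 0; 0 -2 1 0; 0 0 0 1]
T2·T1 = [1 0 0 0; 0 1 0 0; -1 -2 1 0; 0 0 0 1]

T = [1 0 0 0; 0 1 0 0; -1 -2 1 0; 0 0 0 1]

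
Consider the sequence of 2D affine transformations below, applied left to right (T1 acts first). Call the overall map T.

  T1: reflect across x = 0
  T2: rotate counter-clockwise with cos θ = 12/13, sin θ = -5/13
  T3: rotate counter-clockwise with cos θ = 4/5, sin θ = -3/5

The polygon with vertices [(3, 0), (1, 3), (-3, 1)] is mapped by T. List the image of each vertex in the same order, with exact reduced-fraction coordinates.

image vertices: (-99/65, 168/65), (27/13, 31/13), (31/13, -27/13)

T1 reflect across x = 0: (3, 0) → (-3, 0); (1, 3) → (-1, 3); (-3, 1) → (3, 1)
T2 rotate counter-clockwise with cos θ = 12/13, sin θ = -5/13: (-3, 0) → (-36/13, 15/13); (-1, 3) → (3/13, 41/13); (3, 1) → (41/13, -3/13)
T3 rotate counter-clockwise with cos θ = 4/5, sin θ = -3/5: (-36/13, 15/13) → (-99/65, 168/65); (3/13, 41/13) → (27/13, 31/13); (41/13, -3/13) → (31/13, -27/13)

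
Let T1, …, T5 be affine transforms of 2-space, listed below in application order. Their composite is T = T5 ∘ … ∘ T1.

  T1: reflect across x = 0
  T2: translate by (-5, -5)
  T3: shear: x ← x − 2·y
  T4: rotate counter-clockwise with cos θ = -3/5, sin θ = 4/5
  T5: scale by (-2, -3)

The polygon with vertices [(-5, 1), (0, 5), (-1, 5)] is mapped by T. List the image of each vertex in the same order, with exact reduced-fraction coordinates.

T1 reflect across x = 0: (-5, 1) → (5, 1); (0, 5) → (0, 5); (-1, 5) → (1, 5)
T2 translate by (-5, -5): (5, 1) → (0, -4); (0, 5) → (-5, 0); (1, 5) → (-4, 0)
T3 shear: x ← x − 2·y: (0, -4) → (8, -4); (-5, 0) → (-5, 0); (-4, 0) → (-4, 0)
T4 rotate counter-clockwise with cos θ = -3/5, sin θ = 4/5: (8, -4) → (-8/5, 44/5); (-5, 0) → (3, -4); (-4, 0) → (12/5, -16/5)
T5 scale by (-2, -3): (-8/5, 44/5) → (16/5, -132/5); (3, -4) → (-6, 12); (12/5, -16/5) → (-24/5, 48/5)

image vertices: (16/5, -132/5), (-6, 12), (-24/5, 48/5)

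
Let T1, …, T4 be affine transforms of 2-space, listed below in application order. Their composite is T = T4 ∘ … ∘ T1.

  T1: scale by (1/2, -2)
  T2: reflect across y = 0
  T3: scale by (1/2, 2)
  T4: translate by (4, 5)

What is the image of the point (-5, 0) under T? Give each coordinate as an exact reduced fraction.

T(p) = (11/4, 5)

T1 scale by (1/2, -2): (-5, 0) → (-5/2, 0)
T2 reflect across y = 0: (-5/2, 0) → (-5/2, 0)
T3 scale by (1/2, 2): (-5/2, 0) → (-5/4, 0)
T4 translate by (4, 5): (-5/4, 0) → (11/4, 5)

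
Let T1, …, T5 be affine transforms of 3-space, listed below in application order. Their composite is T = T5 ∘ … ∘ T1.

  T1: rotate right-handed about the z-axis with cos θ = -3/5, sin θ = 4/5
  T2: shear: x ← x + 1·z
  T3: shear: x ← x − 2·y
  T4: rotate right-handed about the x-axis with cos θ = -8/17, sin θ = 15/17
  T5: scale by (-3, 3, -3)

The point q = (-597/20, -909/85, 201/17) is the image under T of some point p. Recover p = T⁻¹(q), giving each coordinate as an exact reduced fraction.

p = (-9/4, 0, 5)

T1 = [-3/5 -4/5 0 0; 4/5 -3/5 0 0; 0 0 1 0; 0 0 0 1]
T2·T1 = [-3/5 -4/5 1 0; 4/5 -3/5 0 0; 0 0 1 0; 0 0 0 1]
T3·…·T1 = [-11/5 2/5 1 0; 4/5 -3/5 0 0; 0 0 1 0; 0 0 0 1]
T4·…·T1 = [-11/5 2/5 1 0; -32/85 24/85 -15/17 0; 12/17 -9/17 -8/17 0; 0 0 0 1]
T5·…·T1 = [33/5 -6/5 -3 0; -96/85 72/85 -45/17 0; -36/17 27/17 24/17 0; 0 0 0 1]
det M = 27; M⁻¹ = [1/5 -29/255 18/85 0; 4/15 28/255 197/255 0; 0 -5/17 8/51 0; 0 0 0 1]
M⁻¹ · (-597/20, -909/85, 201/17)ᵀ = (-9/4, 0, 5)ᵀ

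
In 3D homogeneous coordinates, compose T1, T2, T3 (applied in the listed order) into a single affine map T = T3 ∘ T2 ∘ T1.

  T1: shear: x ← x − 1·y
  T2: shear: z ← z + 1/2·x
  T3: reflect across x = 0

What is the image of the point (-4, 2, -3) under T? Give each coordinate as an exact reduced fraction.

T1 shear: x ← x − 1·y: (-4, 2, -3) → (-6, 2, -3)
T2 shear: z ← z + 1/2·x: (-6, 2, -3) → (-6, 2, -6)
T3 reflect across x = 0: (-6, 2, -6) → (6, 2, -6)

T(p) = (6, 2, -6)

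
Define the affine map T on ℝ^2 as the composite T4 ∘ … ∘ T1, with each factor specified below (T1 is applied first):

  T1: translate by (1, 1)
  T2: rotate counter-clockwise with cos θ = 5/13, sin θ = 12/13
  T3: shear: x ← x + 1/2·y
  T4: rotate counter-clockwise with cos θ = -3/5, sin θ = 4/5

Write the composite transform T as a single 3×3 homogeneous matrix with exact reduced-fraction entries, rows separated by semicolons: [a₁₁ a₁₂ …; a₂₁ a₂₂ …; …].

T1 = [1 0 1; 0 1 1; 0 0 1]
T2·T1 = [5/13 -12/13 -7/13; 12/13 5/13 17/13; 0 0 1]
T3·…·T1 = [11/13 -19/26 3/26; 12/13 5/13 17/13; 0 0 1]
T4·…·T1 = [-81/65 17/130 -29/26; 8/65 -53/65 -9/13; 0 0 1]

T = [-81/65 17/130 -29/26; 8/65 -53/65 -9/13; 0 0 1]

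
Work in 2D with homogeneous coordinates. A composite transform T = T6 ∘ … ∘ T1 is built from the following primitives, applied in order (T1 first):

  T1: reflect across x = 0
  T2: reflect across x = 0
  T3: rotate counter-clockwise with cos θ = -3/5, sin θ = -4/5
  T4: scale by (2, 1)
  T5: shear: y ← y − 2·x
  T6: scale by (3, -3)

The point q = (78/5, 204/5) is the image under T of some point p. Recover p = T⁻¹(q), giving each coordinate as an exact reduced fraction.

T1 = [-1 0 0; 0 1 0; 0 0 1]
T2·T1 = [1 0 0; 0 1 0; 0 0 1]
T3·…·T1 = [-3/5 4/5 0; -4/5 -3/5 0; 0 0 1]
T4·…·T1 = [-6/5 8/5 0; -4/5 -3/5 0; 0 0 1]
T5·…·T1 = [-6/5 8/5 0; 8/5 -19/5 0; 0 0 1]
T6·…·T1 = [-18/5 24/5 0; -24/5 57/5 0; 0 0 1]
det M = -18; M⁻¹ = [-19/30 4/15 0; -4/15 1/5 0; 0 0 1]
M⁻¹ · (78/5, 204/5)ᵀ = (1, 4)ᵀ

p = (1, 4)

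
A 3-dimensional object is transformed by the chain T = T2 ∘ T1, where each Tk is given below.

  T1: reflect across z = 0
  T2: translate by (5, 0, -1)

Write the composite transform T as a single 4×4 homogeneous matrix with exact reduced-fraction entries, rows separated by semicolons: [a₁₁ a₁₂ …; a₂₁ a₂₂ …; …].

T = [1 0 0 5; 0 1 0 0; 0 0 -1 -1; 0 0 0 1]

T1 = [1 0 0 0; 0 1 0 0; 0 0 -1 0; 0 0 0 1]
T2·T1 = [1 0 0 5; 0 1 0 0; 0 0 -1 -1; 0 0 0 1]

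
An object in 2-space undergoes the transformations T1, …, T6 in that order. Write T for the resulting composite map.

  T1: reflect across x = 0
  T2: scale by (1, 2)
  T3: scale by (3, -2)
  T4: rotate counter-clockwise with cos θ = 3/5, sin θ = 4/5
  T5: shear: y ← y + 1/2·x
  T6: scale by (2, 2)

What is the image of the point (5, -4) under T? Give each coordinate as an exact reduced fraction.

T1 reflect across x = 0: (5, -4) → (-5, -4)
T2 scale by (1, 2): (-5, -4) → (-5, -8)
T3 scale by (3, -2): (-5, -8) → (-15, 16)
T4 rotate counter-clockwise with cos θ = 3/5, sin θ = 4/5: (-15, 16) → (-109/5, -12/5)
T5 shear: y ← y + 1/2·x: (-109/5, -12/5) → (-109/5, -133/10)
T6 scale by (2, 2): (-109/5, -133/10) → (-218/5, -133/5)

T(p) = (-218/5, -133/5)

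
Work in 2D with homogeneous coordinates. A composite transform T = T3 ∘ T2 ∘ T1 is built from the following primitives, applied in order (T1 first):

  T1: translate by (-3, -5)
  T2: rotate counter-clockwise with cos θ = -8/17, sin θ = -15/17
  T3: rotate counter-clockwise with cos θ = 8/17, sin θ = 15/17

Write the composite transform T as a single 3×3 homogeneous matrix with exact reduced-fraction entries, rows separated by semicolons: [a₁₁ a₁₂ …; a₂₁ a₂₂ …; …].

T = [161/289 240/289 -99/17; -240/289 161/289 -5/17; 0 0 1]

T1 = [1 0 -3; 0 1 -5; 0 0 1]
T2·T1 = [-8/17 15/17 -3; -15/17 -8/17 5; 0 0 1]
T3·…·T1 = [161/289 240/289 -99/17; -240/289 161/289 -5/17; 0 0 1]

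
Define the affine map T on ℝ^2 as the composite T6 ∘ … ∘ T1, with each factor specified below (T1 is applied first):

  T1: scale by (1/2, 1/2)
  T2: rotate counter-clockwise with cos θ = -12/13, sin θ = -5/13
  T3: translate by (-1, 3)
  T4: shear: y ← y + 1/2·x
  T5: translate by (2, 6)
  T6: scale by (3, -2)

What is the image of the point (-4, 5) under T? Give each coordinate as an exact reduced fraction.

T1 scale by (1/2, 1/2): (-4, 5) → (-2, 5/2)
T2 rotate counter-clockwise with cos θ = -12/13, sin θ = -5/13: (-2, 5/2) → (73/26, -20/13)
T3 translate by (-1, 3): (73/26, -20/13) → (47/26, 19/13)
T4 shear: y ← y + 1/2·x: (47/26, 19/13) → (47/26, 123/52)
T5 translate by (2, 6): (47/26, 123/52) → (99/26, 435/52)
T6 scale by (3, -2): (99/26, 435/52) → (297/26, -435/26)

T(p) = (297/26, -435/26)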